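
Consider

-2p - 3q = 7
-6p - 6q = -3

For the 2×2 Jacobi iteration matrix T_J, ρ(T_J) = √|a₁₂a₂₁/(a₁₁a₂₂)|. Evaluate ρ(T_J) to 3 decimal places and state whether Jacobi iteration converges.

1.225

a₁₂a₂₁/(a₁₁a₂₂) = (-3)·(-6) / ((-2)·(-6)) = 1.500000
ρ = √|1.500000| = √1.500000 = 1.225
ρ > 1, so Jacobi diverges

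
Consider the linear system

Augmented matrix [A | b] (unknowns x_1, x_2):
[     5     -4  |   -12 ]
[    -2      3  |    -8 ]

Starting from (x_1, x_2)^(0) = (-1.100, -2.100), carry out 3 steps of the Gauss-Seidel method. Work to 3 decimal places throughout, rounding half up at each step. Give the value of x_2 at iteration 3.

Iteration 1:
  x_1 = (-12 - (-4)·-2.100) / (5) = -4.080
  x_2 = (-8 - (-2)·-4.080) / (3) = -5.387
Iteration 2:
  x_1 = (-12 - (-4)·-5.387) / (5) = -6.710
  x_2 = (-8 - (-2)·-6.710) / (3) = -7.140
Iteration 3:
  x_1 = (-12 - (-4)·-7.140) / (5) = -8.112
  x_2 = (-8 - (-2)·-8.112) / (3) = -8.075

-8.075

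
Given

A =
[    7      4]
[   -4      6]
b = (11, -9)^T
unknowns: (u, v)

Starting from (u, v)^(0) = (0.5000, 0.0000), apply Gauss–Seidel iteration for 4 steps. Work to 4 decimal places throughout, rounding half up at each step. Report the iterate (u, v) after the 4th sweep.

Iteration 1:
  u = (11 - (4)·0.0000) / (7) = 1.5714
  v = (-9 - (-4)·1.5714) / (6) = -0.4524
Iteration 2:
  u = (11 - (4)·-0.4524) / (7) = 1.8299
  v = (-9 - (-4)·1.8299) / (6) = -0.2801
Iteration 3:
  u = (11 - (4)·-0.2801) / (7) = 1.7315
  v = (-9 - (-4)·1.7315) / (6) = -0.3457
Iteration 4:
  u = (11 - (4)·-0.3457) / (7) = 1.7690
  v = (-9 - (-4)·1.7690) / (6) = -0.3207

(1.7690, -0.3207)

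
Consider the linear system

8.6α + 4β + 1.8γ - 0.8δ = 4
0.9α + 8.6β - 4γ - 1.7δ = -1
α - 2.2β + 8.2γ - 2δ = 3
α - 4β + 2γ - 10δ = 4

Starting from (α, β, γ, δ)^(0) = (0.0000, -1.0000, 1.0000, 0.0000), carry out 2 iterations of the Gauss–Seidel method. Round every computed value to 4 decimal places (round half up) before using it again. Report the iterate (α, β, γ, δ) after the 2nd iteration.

Iteration 1:
  α = (4 - (4)·-1.0000 - (1.8)·1.0000 - (-0.8)·0.0000) / (8.6) = 0.7209
  β = (-1 - (0.9)·0.7209 - (-4)·1.0000 - (-1.7)·0.0000) / (8.6) = 0.2734
  γ = (3 - (1)·0.7209 - (-2.2)·0.2734 - (-2)·0.0000) / (8.2) = 0.3513
  δ = (4 - (1)·0.7209 - (-4)·0.2734 - (2)·0.3513) / (-10) = -0.3670
Iteration 2:
  α = (4 - (4)·0.2734 - (1.8)·0.3513 - (-0.8)·-0.3670) / (8.6) = 0.2303
  β = (-1 - (0.9)·0.2303 - (-4)·0.3513 - (-1.7)·-0.3670) / (8.6) = -0.0495
  γ = (3 - (1)·0.2303 - (-2.2)·-0.0495 - (-2)·-0.3670) / (8.2) = 0.2350
  δ = (4 - (1)·0.2303 - (-4)·-0.0495 - (2)·0.2350) / (-10) = -0.3102

(0.2303, -0.0495, 0.2350, -0.3102)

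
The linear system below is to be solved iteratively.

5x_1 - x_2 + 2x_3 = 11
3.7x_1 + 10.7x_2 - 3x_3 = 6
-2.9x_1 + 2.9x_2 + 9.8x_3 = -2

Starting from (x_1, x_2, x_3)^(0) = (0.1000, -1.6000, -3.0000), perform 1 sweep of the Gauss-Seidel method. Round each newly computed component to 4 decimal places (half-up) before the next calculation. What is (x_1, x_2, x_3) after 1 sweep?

(3.0800, -1.3454, 1.1055)

Iteration 1:
  x_1 = (11 - (-1)·-1.6000 - (2)·-3.0000) / (5) = 3.0800
  x_2 = (6 - (3.7)·3.0800 - (-3)·-3.0000) / (10.7) = -1.3454
  x_3 = (-2 - (-2.9)·3.0800 - (2.9)·-1.3454) / (9.8) = 1.1055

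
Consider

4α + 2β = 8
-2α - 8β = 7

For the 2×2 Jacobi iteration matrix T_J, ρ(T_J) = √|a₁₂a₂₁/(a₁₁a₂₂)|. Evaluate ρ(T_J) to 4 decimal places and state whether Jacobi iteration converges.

0.3536

a₁₂a₂₁/(a₁₁a₂₂) = (2)·(-2) / ((4)·(-8)) = 0.125000
ρ = √|0.125000| = √0.125000 = 0.3536
ρ < 1, so Jacobi converges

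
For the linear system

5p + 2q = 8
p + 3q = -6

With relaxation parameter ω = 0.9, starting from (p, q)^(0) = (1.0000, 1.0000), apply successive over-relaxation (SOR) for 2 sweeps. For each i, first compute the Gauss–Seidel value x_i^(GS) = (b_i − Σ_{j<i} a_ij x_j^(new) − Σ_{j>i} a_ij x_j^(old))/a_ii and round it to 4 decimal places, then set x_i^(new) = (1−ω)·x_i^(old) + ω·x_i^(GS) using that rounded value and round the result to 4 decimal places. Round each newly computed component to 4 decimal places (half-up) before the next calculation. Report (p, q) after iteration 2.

Iteration 1:
  p: GS value = (8 - (2)·1.0000) / (5) = 1.2000;  p ← (1−ω)·1.0000 + ω·1.2000 = 1.1800
  q: GS value = (-6 - (1)·1.1800) / (3) = -2.3933;  q ← (1−ω)·1.0000 + ω·-2.3933 = -2.0540
Iteration 2:
  p: GS value = (8 - (2)·-2.0540) / (5) = 2.4216;  p ← (1−ω)·1.1800 + ω·2.4216 = 2.2974
  q: GS value = (-6 - (1)·2.2974) / (3) = -2.7658;  q ← (1−ω)·-2.0540 + ω·-2.7658 = -2.6946

(2.2974, -2.6946)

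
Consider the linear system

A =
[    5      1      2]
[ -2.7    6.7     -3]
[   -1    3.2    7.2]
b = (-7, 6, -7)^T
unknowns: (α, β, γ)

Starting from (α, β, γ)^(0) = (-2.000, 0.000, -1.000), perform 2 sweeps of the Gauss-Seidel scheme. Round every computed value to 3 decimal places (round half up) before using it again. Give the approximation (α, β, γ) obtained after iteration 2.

(-0.957, 0.003, -1.106)

Iteration 1:
  α = (-7 - (1)·0.000 - (2)·-1.000) / (5) = -1.000
  β = (6 - (-2.7)·-1.000 - (-3)·-1.000) / (6.7) = 0.045
  γ = (-7 - (-1)·-1.000 - (3.2)·0.045) / (7.2) = -1.131
Iteration 2:
  α = (-7 - (1)·0.045 - (2)·-1.131) / (5) = -0.957
  β = (6 - (-2.7)·-0.957 - (-3)·-1.131) / (6.7) = 0.003
  γ = (-7 - (-1)·-0.957 - (3.2)·0.003) / (7.2) = -1.106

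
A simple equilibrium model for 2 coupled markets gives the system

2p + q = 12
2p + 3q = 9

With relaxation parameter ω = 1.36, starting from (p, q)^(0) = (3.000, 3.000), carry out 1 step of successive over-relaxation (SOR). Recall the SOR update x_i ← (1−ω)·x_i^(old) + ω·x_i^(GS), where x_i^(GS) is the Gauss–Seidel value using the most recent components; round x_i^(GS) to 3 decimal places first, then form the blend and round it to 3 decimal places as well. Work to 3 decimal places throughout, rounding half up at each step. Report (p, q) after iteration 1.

(5.040, -1.570)

Iteration 1:
  p: GS value = (12 - (1)·3.000) / (2) = 4.500;  p ← (1−ω)·3.000 + ω·4.500 = 5.040
  q: GS value = (9 - (2)·5.040) / (3) = -0.360;  q ← (1−ω)·3.000 + ω·-0.360 = -1.570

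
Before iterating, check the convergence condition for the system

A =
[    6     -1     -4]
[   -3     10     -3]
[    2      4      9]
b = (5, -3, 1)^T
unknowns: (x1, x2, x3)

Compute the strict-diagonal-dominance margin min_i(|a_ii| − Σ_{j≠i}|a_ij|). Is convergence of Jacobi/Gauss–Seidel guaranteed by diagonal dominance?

row 1: |6| − (1+4) = 1
row 2: |10| − (3+3) = 4
row 3: |9| − (2+4) = 3
minimum over rows = 1 → strictly diagonally dominant (convergence guaranteed)

1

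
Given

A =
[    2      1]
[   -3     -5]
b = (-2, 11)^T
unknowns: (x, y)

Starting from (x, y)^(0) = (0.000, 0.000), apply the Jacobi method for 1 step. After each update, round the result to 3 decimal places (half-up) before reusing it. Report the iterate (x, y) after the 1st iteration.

Iteration 1:
  x = (-2 - (1)·0.000) / (2) = -1.000
  y = (11 - (-3)·0.000) / (-5) = -2.200

(-1.000, -2.200)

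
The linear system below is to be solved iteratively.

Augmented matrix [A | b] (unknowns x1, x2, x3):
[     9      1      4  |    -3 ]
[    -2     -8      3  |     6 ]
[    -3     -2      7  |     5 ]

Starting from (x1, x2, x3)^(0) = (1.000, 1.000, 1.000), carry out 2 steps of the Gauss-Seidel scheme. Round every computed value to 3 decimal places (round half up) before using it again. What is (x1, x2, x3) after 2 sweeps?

Iteration 1:
  x1 = (-3 - (1)·1.000 - (4)·1.000) / (9) = -0.889
  x2 = (6 - (-2)·-0.889 - (3)·1.000) / (-8) = -0.153
  x3 = (5 - (-3)·-0.889 - (-2)·-0.153) / (7) = 0.290
Iteration 2:
  x1 = (-3 - (1)·-0.153 - (4)·0.290) / (9) = -0.445
  x2 = (6 - (-2)·-0.445 - (3)·0.290) / (-8) = -0.530
  x3 = (5 - (-3)·-0.445 - (-2)·-0.530) / (7) = 0.372

(-0.445, -0.530, 0.372)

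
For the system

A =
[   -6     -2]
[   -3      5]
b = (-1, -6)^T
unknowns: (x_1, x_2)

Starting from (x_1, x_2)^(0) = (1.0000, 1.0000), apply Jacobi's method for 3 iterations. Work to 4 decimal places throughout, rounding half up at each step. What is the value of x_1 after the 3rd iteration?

Iteration 1:
  x_1 = (-1 - (-2)·1.0000) / (-6) = -0.1667
  x_2 = (-6 - (-3)·1.0000) / (5) = -0.6000
Iteration 2:
  x_1 = (-1 - (-2)·-0.6000) / (-6) = 0.3667
  x_2 = (-6 - (-3)·-0.1667) / (5) = -1.3000
Iteration 3:
  x_1 = (-1 - (-2)·-1.3000) / (-6) = 0.6000
  x_2 = (-6 - (-3)·0.3667) / (5) = -0.9800

0.6000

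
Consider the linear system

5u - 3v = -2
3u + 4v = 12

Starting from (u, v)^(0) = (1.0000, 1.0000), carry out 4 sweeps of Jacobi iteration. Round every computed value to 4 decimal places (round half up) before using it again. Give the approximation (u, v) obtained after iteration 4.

(0.9725, 2.0175)

Iteration 1:
  u = (-2 - (-3)·1.0000) / (5) = 0.2000
  v = (12 - (3)·1.0000) / (4) = 2.2500
Iteration 2:
  u = (-2 - (-3)·2.2500) / (5) = 0.9500
  v = (12 - (3)·0.2000) / (4) = 2.8500
Iteration 3:
  u = (-2 - (-3)·2.8500) / (5) = 1.3100
  v = (12 - (3)·0.9500) / (4) = 2.2875
Iteration 4:
  u = (-2 - (-3)·2.2875) / (5) = 0.9725
  v = (12 - (3)·1.3100) / (4) = 2.0175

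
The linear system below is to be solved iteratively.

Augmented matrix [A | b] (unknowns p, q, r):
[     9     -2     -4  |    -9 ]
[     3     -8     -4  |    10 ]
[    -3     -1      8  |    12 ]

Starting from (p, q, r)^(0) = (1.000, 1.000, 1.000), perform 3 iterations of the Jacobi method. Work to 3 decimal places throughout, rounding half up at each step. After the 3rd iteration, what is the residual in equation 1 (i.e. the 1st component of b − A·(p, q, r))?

0.109

Iteration 1:
  p = (-9 - (-2)·1.000 - (-4)·1.000) / (9) = -0.333
  q = (10 - (3)·1.000 - (-4)·1.000) / (-8) = -1.375
  r = (12 - (-3)·1.000 - (-1)·1.000) / (8) = 2.000
Iteration 2:
  p = (-9 - (-2)·-1.375 - (-4)·2.000) / (9) = -0.417
  q = (10 - (3)·-0.333 - (-4)·2.000) / (-8) = -2.375
  r = (12 - (-3)·-0.333 - (-1)·-1.375) / (8) = 1.203
Iteration 3:
  p = (-9 - (-2)·-2.375 - (-4)·1.203) / (9) = -0.993
  q = (10 - (3)·-0.417 - (-4)·1.203) / (-8) = -2.008
  r = (12 - (-3)·-0.417 - (-1)·-2.375) / (8) = 1.047
Residual b − A·x = (0.109, 1.103, -1.363)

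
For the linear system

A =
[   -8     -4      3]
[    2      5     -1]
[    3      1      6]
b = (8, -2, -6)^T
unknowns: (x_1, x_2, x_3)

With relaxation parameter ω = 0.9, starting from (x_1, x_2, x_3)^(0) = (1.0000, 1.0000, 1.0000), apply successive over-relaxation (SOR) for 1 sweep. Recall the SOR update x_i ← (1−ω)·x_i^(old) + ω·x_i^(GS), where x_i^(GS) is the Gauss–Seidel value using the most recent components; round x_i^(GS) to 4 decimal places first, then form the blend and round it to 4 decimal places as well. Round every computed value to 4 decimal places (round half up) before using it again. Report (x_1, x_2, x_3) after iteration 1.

Iteration 1:
  x_1: GS value = (8 - (-4)·1.0000 - (3)·1.0000) / (-8) = -1.1250;  x_1 ← (1−ω)·1.0000 + ω·-1.1250 = -0.9125
  x_2: GS value = (-2 - (2)·-0.9125 - (-1)·1.0000) / (5) = 0.1650;  x_2 ← (1−ω)·1.0000 + ω·0.1650 = 0.2485
  x_3: GS value = (-6 - (3)·-0.9125 - (1)·0.2485) / (6) = -0.5852;  x_3 ← (1−ω)·1.0000 + ω·-0.5852 = -0.4267

(-0.9125, 0.2485, -0.4267)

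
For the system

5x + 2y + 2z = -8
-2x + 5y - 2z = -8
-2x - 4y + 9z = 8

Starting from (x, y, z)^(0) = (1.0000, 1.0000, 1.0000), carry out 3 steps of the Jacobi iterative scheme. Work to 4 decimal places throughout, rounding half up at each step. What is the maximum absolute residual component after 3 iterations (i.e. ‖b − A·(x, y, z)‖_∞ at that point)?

1.6365

Iteration 1:
  x = (-8 - (2)·1.0000 - (2)·1.0000) / (5) = -2.4000
  y = (-8 - (-2)·1.0000 - (-2)·1.0000) / (5) = -0.8000
  z = (8 - (-2)·1.0000 - (-4)·1.0000) / (9) = 1.5556
Iteration 2:
  x = (-8 - (2)·-0.8000 - (2)·1.5556) / (5) = -1.9022
  y = (-8 - (-2)·-2.4000 - (-2)·1.5556) / (5) = -1.9378
  z = (8 - (-2)·-2.4000 - (-4)·-0.8000) / (9) = 0.0000
Iteration 3:
  x = (-8 - (2)·-1.9378 - (2)·0.0000) / (5) = -0.8249
  y = (-8 - (-2)·-1.9022 - (-2)·0.0000) / (5) = -2.3609
  z = (8 - (-2)·-1.9022 - (-4)·-1.9378) / (9) = -0.3951
Residual b − A·x = (1.6365, 1.3645, 0.4625); ∞-norm = 1.6365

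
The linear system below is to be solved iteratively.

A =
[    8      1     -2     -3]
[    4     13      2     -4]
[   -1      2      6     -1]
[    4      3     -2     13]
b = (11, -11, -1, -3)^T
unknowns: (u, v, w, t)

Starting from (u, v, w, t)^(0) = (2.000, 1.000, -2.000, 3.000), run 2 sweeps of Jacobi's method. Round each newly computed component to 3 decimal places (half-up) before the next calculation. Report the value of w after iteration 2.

Iteration 1:
  u = (11 - (1)·1.000 - (-2)·-2.000 - (-3)·3.000) / (8) = 1.875
  v = (-11 - (4)·2.000 - (2)·-2.000 - (-4)·3.000) / (13) = -0.231
  w = (-1 - (-1)·2.000 - (2)·1.000 - (-1)·3.000) / (6) = 0.333
  t = (-3 - (4)·2.000 - (3)·1.000 - (-2)·-2.000) / (13) = -1.385
Iteration 2:
  u = (11 - (1)·-0.231 - (-2)·0.333 - (-3)·-1.385) / (8) = 0.968
  v = (-11 - (4)·1.875 - (2)·0.333 - (-4)·-1.385) / (13) = -1.900
  w = (-1 - (-1)·1.875 - (2)·-0.231 - (-1)·-1.385) / (6) = -0.008
  t = (-3 - (4)·1.875 - (3)·-0.231 - (-2)·0.333) / (13) = -0.703

-0.008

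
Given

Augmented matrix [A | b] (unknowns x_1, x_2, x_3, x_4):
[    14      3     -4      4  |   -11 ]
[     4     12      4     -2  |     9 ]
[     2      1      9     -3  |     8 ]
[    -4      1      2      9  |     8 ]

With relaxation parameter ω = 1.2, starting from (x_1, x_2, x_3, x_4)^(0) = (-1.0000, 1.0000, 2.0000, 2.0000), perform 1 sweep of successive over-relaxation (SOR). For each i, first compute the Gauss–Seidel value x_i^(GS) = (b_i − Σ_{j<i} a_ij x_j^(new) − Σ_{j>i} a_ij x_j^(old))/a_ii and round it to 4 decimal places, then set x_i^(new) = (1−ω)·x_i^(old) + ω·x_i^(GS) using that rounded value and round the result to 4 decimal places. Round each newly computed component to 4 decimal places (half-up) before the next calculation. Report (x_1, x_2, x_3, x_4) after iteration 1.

(-1.0000, 0.7000, 1.6400, -0.3974)

Iteration 1:
  x_1: GS value = (-11 - (3)·1.0000 - (-4)·2.0000 - (4)·2.0000) / (14) = -1.0000;  x_1 ← (1−ω)·-1.0000 + ω·-1.0000 = -1.0000
  x_2: GS value = (9 - (4)·-1.0000 - (4)·2.0000 - (-2)·2.0000) / (12) = 0.7500;  x_2 ← (1−ω)·1.0000 + ω·0.7500 = 0.7000
  x_3: GS value = (8 - (2)·-1.0000 - (1)·0.7000 - (-3)·2.0000) / (9) = 1.7000;  x_3 ← (1−ω)·2.0000 + ω·1.7000 = 1.6400
  x_4: GS value = (8 - (-4)·-1.0000 - (1)·0.7000 - (2)·1.6400) / (9) = 0.0022;  x_4 ← (1−ω)·2.0000 + ω·0.0022 = -0.3974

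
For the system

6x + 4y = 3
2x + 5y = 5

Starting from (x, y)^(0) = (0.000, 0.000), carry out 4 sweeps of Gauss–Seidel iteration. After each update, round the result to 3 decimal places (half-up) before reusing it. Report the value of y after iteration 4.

Iteration 1:
  x = (3 - (4)·0.000) / (6) = 0.500
  y = (5 - (2)·0.500) / (5) = 0.800
Iteration 2:
  x = (3 - (4)·0.800) / (6) = -0.033
  y = (5 - (2)·-0.033) / (5) = 1.013
Iteration 3:
  x = (3 - (4)·1.013) / (6) = -0.175
  y = (5 - (2)·-0.175) / (5) = 1.070
Iteration 4:
  x = (3 - (4)·1.070) / (6) = -0.213
  y = (5 - (2)·-0.213) / (5) = 1.085

1.085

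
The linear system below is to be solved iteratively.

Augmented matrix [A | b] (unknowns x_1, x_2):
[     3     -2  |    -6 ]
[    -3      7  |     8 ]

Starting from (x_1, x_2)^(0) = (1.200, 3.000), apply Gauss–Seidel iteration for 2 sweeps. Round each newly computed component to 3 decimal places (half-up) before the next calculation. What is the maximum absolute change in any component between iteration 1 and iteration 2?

1.238

Iteration 1:
  x_1 = (-6 - (-2)·3.000) / (3) = 0.000
  x_2 = (8 - (-3)·0.000) / (7) = 1.143
Iteration 2:
  x_1 = (-6 - (-2)·1.143) / (3) = -1.238
  x_2 = (8 - (-3)·-1.238) / (7) = 0.612
Change: (-1.238, -0.531) → max |·| = 1.238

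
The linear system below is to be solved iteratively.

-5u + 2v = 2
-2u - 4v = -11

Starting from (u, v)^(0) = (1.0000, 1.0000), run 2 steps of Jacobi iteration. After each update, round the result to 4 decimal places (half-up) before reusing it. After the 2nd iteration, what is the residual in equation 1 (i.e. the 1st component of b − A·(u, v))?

-1.0000

Iteration 1:
  u = (2 - (2)·1.0000) / (-5) = 0.0000
  v = (-11 - (-2)·1.0000) / (-4) = 2.2500
Iteration 2:
  u = (2 - (2)·2.2500) / (-5) = 0.5000
  v = (-11 - (-2)·0.0000) / (-4) = 2.7500
Residual b − A·x = (-1.0000, 1.0000)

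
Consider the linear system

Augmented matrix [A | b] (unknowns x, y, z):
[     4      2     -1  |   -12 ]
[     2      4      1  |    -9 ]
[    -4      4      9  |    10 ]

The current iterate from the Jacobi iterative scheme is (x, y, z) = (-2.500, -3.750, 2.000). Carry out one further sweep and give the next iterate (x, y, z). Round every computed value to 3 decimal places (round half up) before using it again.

(-0.625, -1.500, 1.667)

One sweep:
  x = (-12 - (2)·-3.750 - (-1)·2.000) / (4) = -0.625
  y = (-9 - (2)·-2.500 - (1)·2.000) / (4) = -1.500
  z = (10 - (-4)·-2.500 - (4)·-3.750) / (9) = 1.667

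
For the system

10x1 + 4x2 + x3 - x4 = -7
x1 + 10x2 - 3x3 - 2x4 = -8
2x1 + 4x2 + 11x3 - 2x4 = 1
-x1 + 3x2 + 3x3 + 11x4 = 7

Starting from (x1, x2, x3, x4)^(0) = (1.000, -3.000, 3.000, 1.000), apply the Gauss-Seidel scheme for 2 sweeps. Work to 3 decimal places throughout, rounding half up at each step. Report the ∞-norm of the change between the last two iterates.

1.064

Iteration 1:
  x1 = (-7 - (4)·-3.000 - (1)·3.000 - (-1)·1.000) / (10) = 0.300
  x2 = (-8 - (1)·0.300 - (-3)·3.000 - (-2)·1.000) / (10) = 0.270
  x3 = (1 - (2)·0.300 - (4)·0.270 - (-2)·1.000) / (11) = 0.120
  x4 = (7 - (-1)·0.300 - (3)·0.270 - (3)·0.120) / (11) = 0.557
Iteration 2:
  x1 = (-7 - (4)·0.270 - (1)·0.120 - (-1)·0.557) / (10) = -0.764
  x2 = (-8 - (1)·-0.764 - (-3)·0.120 - (-2)·0.557) / (10) = -0.576
  x3 = (1 - (2)·-0.764 - (4)·-0.576 - (-2)·0.557) / (11) = 0.541
  x4 = (7 - (-1)·-0.764 - (3)·-0.576 - (3)·0.541) / (11) = 0.576
Change: (-1.064, -0.846, 0.421, 0.019) → max |·| = 1.064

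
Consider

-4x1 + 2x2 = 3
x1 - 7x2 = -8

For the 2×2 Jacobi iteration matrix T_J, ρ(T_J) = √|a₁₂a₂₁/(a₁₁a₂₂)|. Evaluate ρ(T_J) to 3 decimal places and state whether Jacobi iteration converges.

a₁₂a₂₁/(a₁₁a₂₂) = (2)·(1) / ((-4)·(-7)) = 0.071429
ρ = √|0.071429| = √0.071429 = 0.267
ρ < 1, so Jacobi converges

0.267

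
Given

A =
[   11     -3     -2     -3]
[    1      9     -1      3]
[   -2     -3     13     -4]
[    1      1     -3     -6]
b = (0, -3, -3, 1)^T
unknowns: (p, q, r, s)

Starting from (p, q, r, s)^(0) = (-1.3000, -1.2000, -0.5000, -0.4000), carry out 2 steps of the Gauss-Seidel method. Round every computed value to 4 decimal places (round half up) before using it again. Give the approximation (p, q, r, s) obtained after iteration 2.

(-0.1539, -0.3539, -0.3506, -0.0760)

Iteration 1:
  p = (0 - (-3)·-1.2000 - (-2)·-0.5000 - (-3)·-0.4000) / (11) = -0.5273
  q = (-3 - (1)·-0.5273 - (-1)·-0.5000 - (3)·-0.4000) / (9) = -0.1970
  r = (-3 - (-2)·-0.5273 - (-3)·-0.1970 - (-4)·-0.4000) / (13) = -0.4804
  s = (1 - (1)·-0.5273 - (1)·-0.1970 - (-3)·-0.4804) / (-6) = -0.0472
Iteration 2:
  p = (0 - (-3)·-0.1970 - (-2)·-0.4804 - (-3)·-0.0472) / (11) = -0.1539
  q = (-3 - (1)·-0.1539 - (-1)·-0.4804 - (3)·-0.0472) / (9) = -0.3539
  r = (-3 - (-2)·-0.1539 - (-3)·-0.3539 - (-4)·-0.0472) / (13) = -0.3506
  s = (1 - (1)·-0.1539 - (1)·-0.3539 - (-3)·-0.3506) / (-6) = -0.0760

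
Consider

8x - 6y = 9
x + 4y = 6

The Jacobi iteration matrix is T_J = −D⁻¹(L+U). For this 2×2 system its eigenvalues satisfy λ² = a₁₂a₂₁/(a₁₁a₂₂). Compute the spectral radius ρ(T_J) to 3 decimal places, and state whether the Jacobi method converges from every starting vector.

0.433

a₁₂a₂₁/(a₁₁a₂₂) = (-6)·(1) / ((8)·(4)) = -0.187500
ρ = √|-0.187500| = √0.187500 = 0.433
ρ < 1, so Jacobi converges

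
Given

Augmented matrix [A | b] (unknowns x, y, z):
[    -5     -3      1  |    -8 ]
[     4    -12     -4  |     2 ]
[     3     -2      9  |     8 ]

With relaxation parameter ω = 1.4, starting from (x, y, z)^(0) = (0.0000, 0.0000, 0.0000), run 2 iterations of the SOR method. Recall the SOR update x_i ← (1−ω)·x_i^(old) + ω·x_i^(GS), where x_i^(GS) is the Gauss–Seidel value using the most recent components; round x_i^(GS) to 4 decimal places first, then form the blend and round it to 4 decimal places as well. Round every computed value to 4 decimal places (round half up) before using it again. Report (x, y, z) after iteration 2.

(0.7885, -0.4010, 0.5709)

Iteration 1:
  x: GS value = (-8 - (-3)·0.0000 - (1)·0.0000) / (-5) = 1.6000;  x ← (1−ω)·0.0000 + ω·1.6000 = 2.2400
  y: GS value = (2 - (4)·2.2400 - (-4)·0.0000) / (-12) = 0.5800;  y ← (1−ω)·0.0000 + ω·0.5800 = 0.8120
  z: GS value = (8 - (3)·2.2400 - (-2)·0.8120) / (9) = 0.3227;  z ← (1−ω)·0.0000 + ω·0.3227 = 0.4518
Iteration 2:
  x: GS value = (-8 - (-3)·0.8120 - (1)·0.4518) / (-5) = 1.2032;  x ← (1−ω)·2.2400 + ω·1.2032 = 0.7885
  y: GS value = (2 - (4)·0.7885 - (-4)·0.4518) / (-12) = -0.0544;  y ← (1−ω)·0.8120 + ω·-0.0544 = -0.4010
  z: GS value = (8 - (3)·0.7885 - (-2)·-0.4010) / (9) = 0.5369;  z ← (1−ω)·0.4518 + ω·0.5369 = 0.5709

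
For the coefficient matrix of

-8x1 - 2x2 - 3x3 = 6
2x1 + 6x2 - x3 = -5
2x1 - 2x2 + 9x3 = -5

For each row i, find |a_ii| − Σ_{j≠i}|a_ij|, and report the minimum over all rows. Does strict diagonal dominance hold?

row 1: |-8| − (2+3) = 3
row 2: |6| − (2+1) = 3
row 3: |9| − (2+2) = 5
minimum over rows = 3 → strictly diagonally dominant (convergence guaranteed)

3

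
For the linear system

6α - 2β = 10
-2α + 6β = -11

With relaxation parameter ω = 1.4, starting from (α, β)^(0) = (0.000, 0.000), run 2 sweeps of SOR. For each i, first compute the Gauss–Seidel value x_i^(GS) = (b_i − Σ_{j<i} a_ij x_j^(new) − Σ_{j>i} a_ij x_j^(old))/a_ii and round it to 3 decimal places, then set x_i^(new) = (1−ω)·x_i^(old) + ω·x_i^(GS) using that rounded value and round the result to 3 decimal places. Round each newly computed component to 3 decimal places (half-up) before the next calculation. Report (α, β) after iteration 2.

Iteration 1:
  α: GS value = (10 - (-2)·0.000) / (6) = 1.667;  α ← (1−ω)·0.000 + ω·1.667 = 2.334
  β: GS value = (-11 - (-2)·2.334) / (6) = -1.055;  β ← (1−ω)·0.000 + ω·-1.055 = -1.477
Iteration 2:
  α: GS value = (10 - (-2)·-1.477) / (6) = 1.174;  α ← (1−ω)·2.334 + ω·1.174 = 0.710
  β: GS value = (-11 - (-2)·0.710) / (6) = -1.597;  β ← (1−ω)·-1.477 + ω·-1.597 = -1.645

(0.710, -1.645)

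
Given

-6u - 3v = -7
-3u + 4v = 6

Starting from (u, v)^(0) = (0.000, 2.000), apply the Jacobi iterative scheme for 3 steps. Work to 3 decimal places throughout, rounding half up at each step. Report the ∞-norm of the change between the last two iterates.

0.188

Iteration 1:
  u = (-7 - (-3)·2.000) / (-6) = 0.167
  v = (6 - (-3)·0.000) / (4) = 1.500
Iteration 2:
  u = (-7 - (-3)·1.500) / (-6) = 0.417
  v = (6 - (-3)·0.167) / (4) = 1.625
Iteration 3:
  u = (-7 - (-3)·1.625) / (-6) = 0.354
  v = (6 - (-3)·0.417) / (4) = 1.813
Change: (-0.063, 0.188) → max |·| = 0.188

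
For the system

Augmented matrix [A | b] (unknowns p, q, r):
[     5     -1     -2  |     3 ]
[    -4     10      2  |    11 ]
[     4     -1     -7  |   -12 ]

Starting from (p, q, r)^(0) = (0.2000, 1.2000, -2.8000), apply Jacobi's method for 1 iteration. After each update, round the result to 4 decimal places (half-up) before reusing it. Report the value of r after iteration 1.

1.6571

Iteration 1:
  p = (3 - (-1)·1.2000 - (-2)·-2.8000) / (5) = -0.2800
  q = (11 - (-4)·0.2000 - (2)·-2.8000) / (10) = 1.7400
  r = (-12 - (4)·0.2000 - (-1)·1.2000) / (-7) = 1.6571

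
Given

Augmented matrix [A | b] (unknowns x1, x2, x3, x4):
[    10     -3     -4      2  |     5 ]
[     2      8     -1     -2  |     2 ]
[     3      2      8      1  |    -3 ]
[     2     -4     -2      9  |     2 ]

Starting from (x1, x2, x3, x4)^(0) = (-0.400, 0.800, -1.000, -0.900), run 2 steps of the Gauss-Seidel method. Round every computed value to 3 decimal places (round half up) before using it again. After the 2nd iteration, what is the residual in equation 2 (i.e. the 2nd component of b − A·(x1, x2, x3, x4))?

0.259

Iteration 1:
  x1 = (5 - (-3)·0.800 - (-4)·-1.000 - (2)·-0.900) / (10) = 0.520
  x2 = (2 - (2)·0.520 - (-1)·-1.000 - (-2)·-0.900) / (8) = -0.230
  x3 = (-3 - (3)·0.520 - (2)·-0.230 - (1)·-0.900) / (8) = -0.400
  x4 = (2 - (2)·0.520 - (-4)·-0.230 - (-2)·-0.400) / (9) = -0.084
Iteration 2:
  x1 = (5 - (-3)·-0.230 - (-4)·-0.400 - (2)·-0.084) / (10) = 0.288
  x2 = (2 - (2)·0.288 - (-1)·-0.400 - (-2)·-0.084) / (8) = 0.107
  x3 = (-3 - (3)·0.288 - (2)·0.107 - (1)·-0.084) / (8) = -0.499
  x4 = (2 - (2)·0.288 - (-4)·0.107 - (-2)·-0.499) / (9) = 0.095
Residual b − A·x = (0.255, 0.259, -0.181, -0.001)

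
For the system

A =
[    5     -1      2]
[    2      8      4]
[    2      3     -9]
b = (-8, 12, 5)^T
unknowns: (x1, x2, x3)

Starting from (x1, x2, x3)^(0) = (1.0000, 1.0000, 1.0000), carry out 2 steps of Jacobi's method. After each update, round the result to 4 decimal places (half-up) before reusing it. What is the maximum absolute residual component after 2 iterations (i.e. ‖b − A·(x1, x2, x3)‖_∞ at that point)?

4.3004

Iteration 1:
  x1 = (-8 - (-1)·1.0000 - (2)·1.0000) / (5) = -1.8000
  x2 = (12 - (2)·1.0000 - (4)·1.0000) / (8) = 0.7500
  x3 = (5 - (2)·1.0000 - (3)·1.0000) / (-9) = 0.0000
Iteration 2:
  x1 = (-8 - (-1)·0.7500 - (2)·0.0000) / (5) = -1.4500
  x2 = (12 - (2)·-1.8000 - (4)·0.0000) / (8) = 1.9500
  x3 = (5 - (2)·-1.8000 - (3)·0.7500) / (-9) = -0.7056
Residual b − A·x = (2.6112, 2.1224, -4.3004); ∞-norm = 4.3004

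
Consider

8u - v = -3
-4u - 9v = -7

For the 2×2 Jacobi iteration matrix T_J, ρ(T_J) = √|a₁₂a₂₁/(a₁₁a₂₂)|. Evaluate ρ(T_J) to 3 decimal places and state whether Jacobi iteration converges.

0.236

a₁₂a₂₁/(a₁₁a₂₂) = (-1)·(-4) / ((8)·(-9)) = -0.055556
ρ = √|-0.055556| = √0.055556 = 0.236
ρ < 1, so Jacobi converges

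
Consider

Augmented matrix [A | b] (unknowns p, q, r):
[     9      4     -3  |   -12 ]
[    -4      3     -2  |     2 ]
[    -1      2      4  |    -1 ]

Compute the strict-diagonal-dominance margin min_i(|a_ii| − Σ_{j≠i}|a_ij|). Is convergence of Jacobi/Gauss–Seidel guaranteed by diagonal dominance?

row 1: |9| − (4+3) = 2
row 2: |3| − (4+2) = -3
row 3: |4| − (1+2) = 1
minimum over rows = -3 → not strictly diagonally dominant

-3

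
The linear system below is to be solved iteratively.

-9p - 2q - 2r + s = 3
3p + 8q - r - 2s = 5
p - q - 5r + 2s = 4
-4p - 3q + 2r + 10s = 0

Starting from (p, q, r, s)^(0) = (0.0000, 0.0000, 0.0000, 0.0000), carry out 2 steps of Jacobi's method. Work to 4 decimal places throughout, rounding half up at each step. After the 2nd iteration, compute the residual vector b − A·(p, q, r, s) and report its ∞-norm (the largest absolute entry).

0.6138

Iteration 1:
  p = (3 - (-2)·0.0000 - (-2)·0.0000 - (1)·0.0000) / (-9) = -0.3333
  q = (5 - (3)·0.0000 - (-1)·0.0000 - (-2)·0.0000) / (8) = 0.6250
  r = (4 - (1)·0.0000 - (-1)·0.0000 - (2)·0.0000) / (-5) = -0.8000
  s = (0 - (-4)·0.0000 - (-3)·0.0000 - (2)·0.0000) / (10) = 0.0000
Iteration 2:
  p = (3 - (-2)·0.6250 - (-2)·-0.8000 - (1)·0.0000) / (-9) = -0.2944
  q = (5 - (3)·-0.3333 - (-1)·-0.8000 - (-2)·0.0000) / (8) = 0.6500
  r = (4 - (1)·-0.3333 - (-1)·0.6250 - (2)·0.0000) / (-5) = -0.9917
  s = (0 - (-4)·-0.3333 - (-3)·0.6250 - (2)·-0.8000) / (10) = 0.2142
Residual b − A·x = (-0.5472, 0.1199, -0.4425, 0.6138); ∞-norm = 0.6138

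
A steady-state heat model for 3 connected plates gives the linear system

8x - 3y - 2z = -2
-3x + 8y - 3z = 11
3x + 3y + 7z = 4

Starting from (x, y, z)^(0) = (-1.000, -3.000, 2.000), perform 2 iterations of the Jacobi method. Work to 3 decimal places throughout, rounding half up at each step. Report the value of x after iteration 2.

Iteration 1:
  x = (-2 - (-3)·-3.000 - (-2)·2.000) / (8) = -0.875
  y = (11 - (-3)·-1.000 - (-3)·2.000) / (8) = 1.750
  z = (4 - (3)·-1.000 - (3)·-3.000) / (7) = 2.286
Iteration 2:
  x = (-2 - (-3)·1.750 - (-2)·2.286) / (8) = 0.978
  y = (11 - (-3)·-0.875 - (-3)·2.286) / (8) = 1.904
  z = (4 - (3)·-0.875 - (3)·1.750) / (7) = 0.196

0.978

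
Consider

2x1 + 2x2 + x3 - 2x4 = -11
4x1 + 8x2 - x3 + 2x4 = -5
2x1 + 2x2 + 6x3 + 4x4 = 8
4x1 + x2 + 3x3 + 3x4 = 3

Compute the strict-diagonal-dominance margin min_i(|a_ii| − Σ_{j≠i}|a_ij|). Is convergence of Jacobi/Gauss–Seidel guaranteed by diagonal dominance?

row 1: |2| − (2+1+2) = -3
row 2: |8| − (4+1+2) = 1
row 3: |6| − (2+2+4) = -2
row 4: |3| − (4+1+3) = -5
minimum over rows = -5 → not strictly diagonally dominant

-5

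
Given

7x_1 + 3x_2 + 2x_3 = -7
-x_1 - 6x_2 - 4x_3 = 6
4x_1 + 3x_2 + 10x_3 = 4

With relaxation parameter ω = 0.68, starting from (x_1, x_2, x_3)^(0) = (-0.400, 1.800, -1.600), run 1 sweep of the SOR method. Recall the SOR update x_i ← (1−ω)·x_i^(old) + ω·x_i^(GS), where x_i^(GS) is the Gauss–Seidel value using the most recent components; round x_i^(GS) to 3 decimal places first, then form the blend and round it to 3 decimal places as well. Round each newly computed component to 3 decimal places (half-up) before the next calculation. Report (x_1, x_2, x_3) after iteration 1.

Iteration 1:
  x_1: GS value = (-7 - (3)·1.800 - (2)·-1.600) / (7) = -1.314;  x_1 ← (1−ω)·-0.400 + ω·-1.314 = -1.022
  x_2: GS value = (6 - (-1)·-1.022 - (-4)·-1.600) / (-6) = 0.237;  x_2 ← (1−ω)·1.800 + ω·0.237 = 0.737
  x_3: GS value = (4 - (4)·-1.022 - (3)·0.737) / (10) = 0.588;  x_3 ← (1−ω)·-1.600 + ω·0.588 = -0.112

(-1.022, 0.737, -0.112)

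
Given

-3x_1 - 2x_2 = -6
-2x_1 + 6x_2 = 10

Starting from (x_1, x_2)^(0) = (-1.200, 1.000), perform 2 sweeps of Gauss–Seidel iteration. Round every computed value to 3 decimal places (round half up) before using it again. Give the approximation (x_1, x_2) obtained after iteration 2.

(0.593, 1.864)

Iteration 1:
  x_1 = (-6 - (-2)·1.000) / (-3) = 1.333
  x_2 = (10 - (-2)·1.333) / (6) = 2.111
Iteration 2:
  x_1 = (-6 - (-2)·2.111) / (-3) = 0.593
  x_2 = (10 - (-2)·0.593) / (6) = 1.864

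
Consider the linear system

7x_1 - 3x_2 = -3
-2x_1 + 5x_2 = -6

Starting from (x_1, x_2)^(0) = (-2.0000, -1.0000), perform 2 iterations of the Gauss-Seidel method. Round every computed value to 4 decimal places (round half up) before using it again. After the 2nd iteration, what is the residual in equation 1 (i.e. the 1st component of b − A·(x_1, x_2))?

Iteration 1:
  x_1 = (-3 - (-3)·-1.0000) / (7) = -0.8571
  x_2 = (-6 - (-2)·-0.8571) / (5) = -1.5428
Iteration 2:
  x_1 = (-3 - (-3)·-1.5428) / (7) = -1.0898
  x_2 = (-6 - (-2)·-1.0898) / (5) = -1.6359
Residual b − A·x = (-0.2791, -0.0001)

-0.2791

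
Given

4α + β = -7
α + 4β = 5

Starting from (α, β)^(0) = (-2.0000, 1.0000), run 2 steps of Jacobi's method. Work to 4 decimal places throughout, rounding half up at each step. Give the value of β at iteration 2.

Iteration 1:
  α = (-7 - (1)·1.0000) / (4) = -2.0000
  β = (5 - (1)·-2.0000) / (4) = 1.7500
Iteration 2:
  α = (-7 - (1)·1.7500) / (4) = -2.1875
  β = (5 - (1)·-2.0000) / (4) = 1.7500

1.7500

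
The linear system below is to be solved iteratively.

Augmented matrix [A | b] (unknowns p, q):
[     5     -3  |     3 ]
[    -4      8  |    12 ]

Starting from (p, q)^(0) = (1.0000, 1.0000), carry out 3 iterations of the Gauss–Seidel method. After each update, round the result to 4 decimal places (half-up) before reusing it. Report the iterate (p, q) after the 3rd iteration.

Iteration 1:
  p = (3 - (-3)·1.0000) / (5) = 1.2000
  q = (12 - (-4)·1.2000) / (8) = 2.1000
Iteration 2:
  p = (3 - (-3)·2.1000) / (5) = 1.8600
  q = (12 - (-4)·1.8600) / (8) = 2.4300
Iteration 3:
  p = (3 - (-3)·2.4300) / (5) = 2.0580
  q = (12 - (-4)·2.0580) / (8) = 2.5290

(2.0580, 2.5290)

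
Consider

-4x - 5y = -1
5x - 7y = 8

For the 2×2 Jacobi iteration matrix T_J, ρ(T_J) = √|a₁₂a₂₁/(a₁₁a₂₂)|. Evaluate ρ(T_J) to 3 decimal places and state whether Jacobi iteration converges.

0.945

a₁₂a₂₁/(a₁₁a₂₂) = (-5)·(5) / ((-4)·(-7)) = -0.892857
ρ = √|-0.892857| = √0.892857 = 0.945
ρ < 1, so Jacobi converges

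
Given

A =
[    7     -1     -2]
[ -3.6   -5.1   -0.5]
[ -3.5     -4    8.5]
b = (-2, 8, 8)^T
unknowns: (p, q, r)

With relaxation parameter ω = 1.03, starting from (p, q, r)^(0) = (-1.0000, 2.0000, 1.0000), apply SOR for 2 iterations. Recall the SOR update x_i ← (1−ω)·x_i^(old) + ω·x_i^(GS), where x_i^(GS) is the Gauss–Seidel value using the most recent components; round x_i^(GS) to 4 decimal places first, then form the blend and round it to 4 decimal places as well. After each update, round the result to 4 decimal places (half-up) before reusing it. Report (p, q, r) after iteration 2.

(-0.5703, -1.1509, 0.1666)

Iteration 1:
  p: GS value = (-2 - (-1)·2.0000 - (-2)·1.0000) / (7) = 0.2857;  p ← (1−ω)·-1.0000 + ω·0.2857 = 0.3243
  q: GS value = (8 - (-3.6)·0.3243 - (-0.5)·1.0000) / (-5.1) = -1.8956;  q ← (1−ω)·2.0000 + ω·-1.8956 = -2.0125
  r: GS value = (8 - (-3.5)·0.3243 - (-4)·-2.0125) / (8.5) = 0.1277;  r ← (1−ω)·1.0000 + ω·0.1277 = 0.1015
Iteration 2:
  p: GS value = (-2 - (-1)·-2.0125 - (-2)·0.1015) / (7) = -0.5442;  p ← (1−ω)·0.3243 + ω·-0.5442 = -0.5703
  q: GS value = (8 - (-3.6)·-0.5703 - (-0.5)·0.1015) / (-5.1) = -1.1760;  q ← (1−ω)·-2.0125 + ω·-1.1760 = -1.1509
  r: GS value = (8 - (-3.5)·-0.5703 - (-4)·-1.1509) / (8.5) = 0.1647;  r ← (1−ω)·0.1015 + ω·0.1647 = 0.1666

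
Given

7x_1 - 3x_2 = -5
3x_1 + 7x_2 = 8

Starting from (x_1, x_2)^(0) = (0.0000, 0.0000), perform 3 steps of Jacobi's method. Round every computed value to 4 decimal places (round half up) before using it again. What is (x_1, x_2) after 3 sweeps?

Iteration 1:
  x_1 = (-5 - (-3)·0.0000) / (7) = -0.7143
  x_2 = (8 - (3)·0.0000) / (7) = 1.1429
Iteration 2:
  x_1 = (-5 - (-3)·1.1429) / (7) = -0.2245
  x_2 = (8 - (3)·-0.7143) / (7) = 1.4490
Iteration 3:
  x_1 = (-5 - (-3)·1.4490) / (7) = -0.0933
  x_2 = (8 - (3)·-0.2245) / (7) = 1.2391

(-0.0933, 1.2391)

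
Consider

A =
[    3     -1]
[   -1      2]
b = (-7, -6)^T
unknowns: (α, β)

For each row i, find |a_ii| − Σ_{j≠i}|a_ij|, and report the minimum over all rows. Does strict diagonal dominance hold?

1

row 1: |3| − (1) = 2
row 2: |2| − (1) = 1
minimum over rows = 1 → strictly diagonally dominant (convergence guaranteed)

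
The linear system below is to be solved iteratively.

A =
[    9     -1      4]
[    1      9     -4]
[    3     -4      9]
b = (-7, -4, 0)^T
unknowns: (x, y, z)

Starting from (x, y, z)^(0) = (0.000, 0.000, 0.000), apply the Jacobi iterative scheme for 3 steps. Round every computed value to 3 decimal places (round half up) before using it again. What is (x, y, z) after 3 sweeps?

(-0.845, -0.325, 0.117)

Iteration 1:
  x = (-7 - (-1)·0.000 - (4)·0.000) / (9) = -0.778
  y = (-4 - (1)·0.000 - (-4)·0.000) / (9) = -0.444
  z = (0 - (3)·0.000 - (-4)·0.000) / (9) = 0.000
Iteration 2:
  x = (-7 - (-1)·-0.444 - (4)·0.000) / (9) = -0.827
  y = (-4 - (1)·-0.778 - (-4)·0.000) / (9) = -0.358
  z = (0 - (3)·-0.778 - (-4)·-0.444) / (9) = 0.062
Iteration 3:
  x = (-7 - (-1)·-0.358 - (4)·0.062) / (9) = -0.845
  y = (-4 - (1)·-0.827 - (-4)·0.062) / (9) = -0.325
  z = (0 - (3)·-0.827 - (-4)·-0.358) / (9) = 0.117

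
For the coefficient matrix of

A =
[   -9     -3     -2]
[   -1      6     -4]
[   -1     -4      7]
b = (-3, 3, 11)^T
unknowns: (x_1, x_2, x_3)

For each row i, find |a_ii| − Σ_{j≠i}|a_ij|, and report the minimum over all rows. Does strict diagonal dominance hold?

row 1: |-9| − (3+2) = 4
row 2: |6| − (1+4) = 1
row 3: |7| − (1+4) = 2
minimum over rows = 1 → strictly diagonally dominant (convergence guaranteed)

1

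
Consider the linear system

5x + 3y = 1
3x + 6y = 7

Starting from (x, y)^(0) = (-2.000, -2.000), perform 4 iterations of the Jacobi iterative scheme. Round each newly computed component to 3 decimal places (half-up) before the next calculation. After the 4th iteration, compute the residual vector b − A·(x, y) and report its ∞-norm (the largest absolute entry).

2.248

Iteration 1:
  x = (1 - (3)·-2.000) / (5) = 1.400
  y = (7 - (3)·-2.000) / (6) = 2.167
Iteration 2:
  x = (1 - (3)·2.167) / (5) = -1.100
  y = (7 - (3)·1.400) / (6) = 0.467
Iteration 3:
  x = (1 - (3)·0.467) / (5) = -0.080
  y = (7 - (3)·-1.100) / (6) = 1.717
Iteration 4:
  x = (1 - (3)·1.717) / (5) = -0.830
  y = (7 - (3)·-0.080) / (6) = 1.207
Residual b − A·x = (1.529, 2.248); ∞-norm = 2.248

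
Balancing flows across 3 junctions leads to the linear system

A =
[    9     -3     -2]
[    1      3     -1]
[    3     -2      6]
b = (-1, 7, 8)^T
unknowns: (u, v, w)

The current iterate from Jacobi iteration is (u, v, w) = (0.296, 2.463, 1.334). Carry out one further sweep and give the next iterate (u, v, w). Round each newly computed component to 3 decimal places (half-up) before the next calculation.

One sweep:
  u = (-1 - (-3)·2.463 - (-2)·1.334) / (9) = 1.006
  v = (7 - (1)·0.296 - (-1)·1.334) / (3) = 2.679
  w = (8 - (3)·0.296 - (-2)·2.463) / (6) = 2.006

(1.006, 2.679, 2.006)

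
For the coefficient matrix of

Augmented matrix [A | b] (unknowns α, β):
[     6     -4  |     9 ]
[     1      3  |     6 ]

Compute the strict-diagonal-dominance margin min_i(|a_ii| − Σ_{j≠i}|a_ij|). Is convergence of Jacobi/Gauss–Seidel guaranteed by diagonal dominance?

row 1: |6| − (4) = 2
row 2: |3| − (1) = 2
minimum over rows = 2 → strictly diagonally dominant (convergence guaranteed)

2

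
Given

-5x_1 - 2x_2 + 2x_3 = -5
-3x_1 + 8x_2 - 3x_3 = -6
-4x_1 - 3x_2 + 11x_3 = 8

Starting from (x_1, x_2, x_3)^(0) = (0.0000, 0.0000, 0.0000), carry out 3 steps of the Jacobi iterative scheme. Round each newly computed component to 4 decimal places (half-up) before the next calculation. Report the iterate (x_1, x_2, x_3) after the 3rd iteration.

(1.3955, 0.1790, 1.2779)

Iteration 1:
  x_1 = (-5 - (-2)·0.0000 - (2)·0.0000) / (-5) = 1.0000
  x_2 = (-6 - (-3)·0.0000 - (-3)·0.0000) / (8) = -0.7500
  x_3 = (8 - (-4)·0.0000 - (-3)·0.0000) / (11) = 0.7273
Iteration 2:
  x_1 = (-5 - (-2)·-0.7500 - (2)·0.7273) / (-5) = 1.5909
  x_2 = (-6 - (-3)·1.0000 - (-3)·0.7273) / (8) = -0.1023
  x_3 = (8 - (-4)·1.0000 - (-3)·-0.7500) / (11) = 0.8864
Iteration 3:
  x_1 = (-5 - (-2)·-0.1023 - (2)·0.8864) / (-5) = 1.3955
  x_2 = (-6 - (-3)·1.5909 - (-3)·0.8864) / (8) = 0.1790
  x_3 = (8 - (-4)·1.5909 - (-3)·-0.1023) / (11) = 1.2779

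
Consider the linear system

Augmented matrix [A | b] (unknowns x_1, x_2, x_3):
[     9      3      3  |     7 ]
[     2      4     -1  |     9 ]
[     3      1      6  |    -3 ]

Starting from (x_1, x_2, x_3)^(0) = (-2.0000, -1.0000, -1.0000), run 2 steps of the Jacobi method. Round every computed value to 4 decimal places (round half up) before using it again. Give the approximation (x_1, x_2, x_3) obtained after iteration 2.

(-0.4445, 1.6945, -1.7222)

Iteration 1:
  x_1 = (7 - (3)·-1.0000 - (3)·-1.0000) / (9) = 1.4444
  x_2 = (9 - (2)·-2.0000 - (-1)·-1.0000) / (4) = 3.0000
  x_3 = (-3 - (3)·-2.0000 - (1)·-1.0000) / (6) = 0.6667
Iteration 2:
  x_1 = (7 - (3)·3.0000 - (3)·0.6667) / (9) = -0.4445
  x_2 = (9 - (2)·1.4444 - (-1)·0.6667) / (4) = 1.6945
  x_3 = (-3 - (3)·1.4444 - (1)·3.0000) / (6) = -1.7222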